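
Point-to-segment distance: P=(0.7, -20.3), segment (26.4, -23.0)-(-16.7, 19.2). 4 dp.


Project P onto AB: t = 0.3358 (clamped to [0,1])
Closest point on segment: (11.9292, -8.8313)
Distance: 16.0507

16.0507


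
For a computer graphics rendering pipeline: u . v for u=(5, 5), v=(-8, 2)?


u . v = u_x*v_x + u_y*v_y = 5*(-8) + 5*2
= (-40) + 10 = -30

-30


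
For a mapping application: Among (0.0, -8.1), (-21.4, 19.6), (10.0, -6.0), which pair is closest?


d(P0,P1) = 35.0036, d(P0,P2) = 10.2181, d(P1,P2) = 40.5132
Closest: P0 and P2

Closest pair: (0.0, -8.1) and (10.0, -6.0), distance = 10.2181


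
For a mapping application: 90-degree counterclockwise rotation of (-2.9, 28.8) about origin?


90° CCW: (x,y) -> (-y, x)
(-2.9,28.8) -> (-28.8, -2.9)

(-28.8, -2.9)


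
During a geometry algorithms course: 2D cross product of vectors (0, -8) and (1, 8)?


u x v = u_x*v_y - u_y*v_x = 0*8 - (-8)*1
= 0 - (-8) = 8

8


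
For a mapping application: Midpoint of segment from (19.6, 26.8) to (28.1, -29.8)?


M = ((19.6+28.1)/2, (26.8+(-29.8))/2)
= (23.85, -1.5)

(23.85, -1.5)


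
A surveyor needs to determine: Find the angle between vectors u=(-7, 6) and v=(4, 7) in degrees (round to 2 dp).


u.v = 14, |u| = sqrt(85) = 9.2195, |v| = sqrt(65) = 8.0623
cos(theta) = u.v/(|u||v|) = 14/sqrt(5525) = 0.188348
theta = acos(0.188348) = 79.14 degrees

79.14 degrees


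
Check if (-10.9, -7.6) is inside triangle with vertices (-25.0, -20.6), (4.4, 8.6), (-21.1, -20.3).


Cross products: AB x AP = -29.52, BC x BP = -29.07, CA x CP = -46.47
All same sign? yes

Yes, inside


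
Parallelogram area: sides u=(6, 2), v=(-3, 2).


|u x v| = |6*2 - 2*(-3)|
= |12 - (-6)| = 18

18


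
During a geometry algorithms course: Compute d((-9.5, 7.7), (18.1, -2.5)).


dx=27.6, dy=-10.2
d^2 = 27.6^2 + (-10.2)^2 = 865.8
d = sqrt(865.8) = 29.4245

29.4245


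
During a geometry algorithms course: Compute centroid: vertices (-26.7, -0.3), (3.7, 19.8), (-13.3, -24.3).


Centroid = ((x_A+x_B+x_C)/3, (y_A+y_B+y_C)/3)
= (((-26.7)+3.7+(-13.3))/3, ((-0.3)+19.8+(-24.3))/3)
= (-12.1, -1.6)

(-12.1, -1.6)


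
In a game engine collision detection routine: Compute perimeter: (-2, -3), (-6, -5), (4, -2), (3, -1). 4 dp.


Sides: (-2, -3)->(-6, -5): sqrt(20) = 4.472136, (-6, -5)->(4, -2): sqrt(109) = 10.440307, (4, -2)->(3, -1): sqrt(2) = 1.414214, (3, -1)->(-2, -3): sqrt(29) = 5.385165
Sum = 21.711822
Perimeter = 21.7118

21.7118


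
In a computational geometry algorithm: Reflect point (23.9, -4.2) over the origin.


Reflection over origin: (x,y) -> (-x,-y)
(23.9, -4.2) -> (-23.9, 4.2)

(-23.9, 4.2)


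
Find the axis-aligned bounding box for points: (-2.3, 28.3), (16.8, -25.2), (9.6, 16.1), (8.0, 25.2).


x range: [-2.3, 16.8]
y range: [-25.2, 28.3]
Bounding box: (-2.3,-25.2) to (16.8,28.3)

(-2.3,-25.2) to (16.8,28.3)


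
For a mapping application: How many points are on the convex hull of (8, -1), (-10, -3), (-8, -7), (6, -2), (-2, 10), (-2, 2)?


Convex hull vertices (CCW): (-10, -3), (-8, -7), (6, -2), (8, -1), (-2, 10)
Count = 5

5


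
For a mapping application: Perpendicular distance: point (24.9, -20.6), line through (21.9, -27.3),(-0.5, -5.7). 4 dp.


|cross product| = 214.88
|line direction| = sqrt(968.32) = 31.1178
Distance = 214.88/sqrt(968.32) = 6.9054

6.9054


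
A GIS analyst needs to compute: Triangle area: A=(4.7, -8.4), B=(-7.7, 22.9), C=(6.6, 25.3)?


Area = |x_A(y_B-y_C) + x_B(y_C-y_A) + x_C(y_A-y_B)|/2
= |(-11.28) + (-259.49) + (-206.58)|/2
= 477.35/2 = 238.675

238.675


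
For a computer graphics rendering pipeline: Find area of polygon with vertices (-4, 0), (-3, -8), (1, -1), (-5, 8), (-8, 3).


Shoelace sum: ((-4)*(-8) - (-3)*0) + ((-3)*(-1) - 1*(-8)) + (1*8 - (-5)*(-1)) + ((-5)*3 - (-8)*8) + ((-8)*0 - (-4)*3)
= 107
Area = |107|/2 = 53.5

53.5


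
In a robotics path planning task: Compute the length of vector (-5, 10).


|u| = sqrt((-5)^2 + 10^2) = sqrt(125) = 11.1803

11.1803


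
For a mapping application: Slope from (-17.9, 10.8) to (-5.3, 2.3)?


slope = (y2-y1)/(x2-x1) = (2.3-10.8)/((-5.3)-(-17.9)) = (-8.5)/12.6 = -0.6746

-0.6746


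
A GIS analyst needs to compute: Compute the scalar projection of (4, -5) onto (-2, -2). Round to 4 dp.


u.v = 2, |v| = sqrt(8) = 2.8284
Scalar projection = u.v / |v| = 2 / sqrt(8) = 0.7071

0.7071


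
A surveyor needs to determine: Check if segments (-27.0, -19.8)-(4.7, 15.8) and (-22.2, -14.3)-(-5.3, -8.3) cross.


Cross products: d1=-64.15, d2=347.29, d3=3.47, d4=-407.97
d1*d2 < 0 and d3*d4 < 0? yes

Yes, they intersect


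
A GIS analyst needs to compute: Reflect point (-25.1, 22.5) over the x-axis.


Reflection over x-axis: (x,y) -> (x,-y)
(-25.1, 22.5) -> (-25.1, -22.5)

(-25.1, -22.5)


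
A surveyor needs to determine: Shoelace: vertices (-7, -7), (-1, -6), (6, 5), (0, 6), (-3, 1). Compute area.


Shoelace sum: ((-7)*(-6) - (-1)*(-7)) + ((-1)*5 - 6*(-6)) + (6*6 - 0*5) + (0*1 - (-3)*6) + ((-3)*(-7) - (-7)*1)
= 148
Area = |148|/2 = 74

74


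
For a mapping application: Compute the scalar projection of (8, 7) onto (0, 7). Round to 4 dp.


u.v = 49, |v| = sqrt(49) = 7
Scalar projection = u.v / |v| = 49 / sqrt(49) = 7

7


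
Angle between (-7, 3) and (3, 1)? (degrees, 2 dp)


u.v = -18, |u| = sqrt(58) = 7.6158, |v| = sqrt(10) = 3.1623
cos(theta) = u.v/(|u||v|) = -18/sqrt(580) = -0.747409
theta = acos(-0.747409) = 138.37 degrees

138.37 degrees


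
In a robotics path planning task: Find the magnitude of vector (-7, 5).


|u| = sqrt((-7)^2 + 5^2) = sqrt(74) = 8.6023

8.6023


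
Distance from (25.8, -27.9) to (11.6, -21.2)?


dx=-14.2, dy=6.7
d^2 = (-14.2)^2 + 6.7^2 = 246.53
d = sqrt(246.53) = 15.7013

15.7013


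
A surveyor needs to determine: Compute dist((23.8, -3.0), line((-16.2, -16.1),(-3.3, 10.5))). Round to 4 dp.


|cross product| = 895.01
|line direction| = sqrt(873.97) = 29.563
Distance = 895.01/sqrt(873.97) = 30.2747

30.2747


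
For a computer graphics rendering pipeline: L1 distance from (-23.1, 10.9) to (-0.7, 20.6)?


|(-23.1)-(-0.7)| + |10.9-20.6| = 22.4 + 9.7 = 32.1

32.1


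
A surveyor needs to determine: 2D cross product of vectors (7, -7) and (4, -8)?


u x v = u_x*v_y - u_y*v_x = 7*(-8) - (-7)*4
= (-56) - (-28) = -28

-28


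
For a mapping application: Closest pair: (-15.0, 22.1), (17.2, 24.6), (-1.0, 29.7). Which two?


d(P0,P1) = 32.2969, d(P0,P2) = 15.9298, d(P1,P2) = 18.9011
Closest: P0 and P2

Closest pair: (-15.0, 22.1) and (-1.0, 29.7), distance = 15.9298


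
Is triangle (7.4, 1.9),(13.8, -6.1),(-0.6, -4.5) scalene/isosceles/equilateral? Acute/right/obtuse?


Side lengths squared: AB^2=104.96, BC^2=209.92, CA^2=104.96
Sorted: [104.96, 104.96, 209.92]
By sides: Isosceles, By angles: Right

Isosceles, Right


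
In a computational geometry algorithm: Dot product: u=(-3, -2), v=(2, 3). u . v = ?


u . v = u_x*v_x + u_y*v_y = (-3)*2 + (-2)*3
= (-6) + (-6) = -12

-12


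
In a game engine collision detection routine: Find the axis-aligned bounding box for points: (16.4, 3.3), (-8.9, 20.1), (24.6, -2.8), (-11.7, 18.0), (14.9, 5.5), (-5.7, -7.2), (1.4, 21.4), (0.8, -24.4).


x range: [-11.7, 24.6]
y range: [-24.4, 21.4]
Bounding box: (-11.7,-24.4) to (24.6,21.4)

(-11.7,-24.4) to (24.6,21.4)


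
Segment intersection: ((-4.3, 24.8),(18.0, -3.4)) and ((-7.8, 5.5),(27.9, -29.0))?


Cross products: d1=809.76, d2=572.37, d3=-529.09, d4=-291.7
d1*d2 < 0 and d3*d4 < 0? no

No, they don't intersect


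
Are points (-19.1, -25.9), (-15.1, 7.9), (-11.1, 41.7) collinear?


Cross product: ((-15.1)-(-19.1))*(41.7-(-25.9)) - (7.9-(-25.9))*((-11.1)-(-19.1))
= 0

Yes, collinear


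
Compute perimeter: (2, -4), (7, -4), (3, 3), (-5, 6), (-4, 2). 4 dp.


Sides: (2, -4)->(7, -4): sqrt(25) = 5, (7, -4)->(3, 3): sqrt(65) = 8.062258, (3, 3)->(-5, 6): sqrt(73) = 8.544004, (-5, 6)->(-4, 2): sqrt(17) = 4.123106, (-4, 2)->(2, -4): sqrt(72) = 8.485281
Sum = 34.214649
Perimeter = 34.2146

34.2146


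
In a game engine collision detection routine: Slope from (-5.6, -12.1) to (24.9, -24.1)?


slope = (y2-y1)/(x2-x1) = ((-24.1)-(-12.1))/(24.9-(-5.6)) = (-12)/30.5 = -0.3934

-0.3934


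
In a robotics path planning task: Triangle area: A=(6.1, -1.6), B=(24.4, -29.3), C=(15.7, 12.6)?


Area = |x_A(y_B-y_C) + x_B(y_C-y_A) + x_C(y_A-y_B)|/2
= |(-255.59) + 346.48 + 434.89|/2
= 525.78/2 = 262.89

262.89


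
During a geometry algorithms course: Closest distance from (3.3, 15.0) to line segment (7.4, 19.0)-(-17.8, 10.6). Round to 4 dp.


Project P onto AB: t = 0.194 (clamped to [0,1])
Closest point on segment: (2.51, 17.37)
Distance: 2.4982

2.4982


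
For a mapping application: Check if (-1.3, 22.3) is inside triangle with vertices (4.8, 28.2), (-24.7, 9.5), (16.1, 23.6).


Cross products: AB x AP = 59.98, BC x BP = 192.3, CA x CP = 94.73
All same sign? yes

Yes, inside


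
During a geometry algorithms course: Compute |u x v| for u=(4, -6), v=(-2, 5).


|u x v| = |4*5 - (-6)*(-2)|
= |20 - 12| = 8

8


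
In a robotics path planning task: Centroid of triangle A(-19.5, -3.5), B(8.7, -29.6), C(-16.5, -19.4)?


Centroid = ((x_A+x_B+x_C)/3, (y_A+y_B+y_C)/3)
= (((-19.5)+8.7+(-16.5))/3, ((-3.5)+(-29.6)+(-19.4))/3)
= (-9.1, -17.5)

(-9.1, -17.5)


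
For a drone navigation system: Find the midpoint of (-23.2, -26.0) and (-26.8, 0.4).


M = (((-23.2)+(-26.8))/2, ((-26)+0.4)/2)
= (-25, -12.8)

(-25, -12.8)


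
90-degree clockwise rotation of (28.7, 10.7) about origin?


90° CW: (x,y) -> (y, -x)
(28.7,10.7) -> (10.7, -28.7)

(10.7, -28.7)


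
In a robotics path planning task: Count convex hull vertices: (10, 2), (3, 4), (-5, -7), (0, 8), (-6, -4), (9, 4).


Convex hull vertices (CCW): (-6, -4), (-5, -7), (10, 2), (9, 4), (0, 8)
Count = 5

5


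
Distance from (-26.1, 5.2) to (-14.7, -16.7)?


dx=11.4, dy=-21.9
d^2 = 11.4^2 + (-21.9)^2 = 609.57
d = sqrt(609.57) = 24.6895

24.6895


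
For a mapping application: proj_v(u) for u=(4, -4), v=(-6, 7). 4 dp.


u.v = -52, |v| = sqrt(85) = 9.2195
Scalar projection = u.v / |v| = -52 / sqrt(85) = -5.6402

-5.6402


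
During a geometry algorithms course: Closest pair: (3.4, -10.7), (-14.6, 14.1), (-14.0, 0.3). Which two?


d(P0,P1) = 30.6438, d(P0,P2) = 20.5854, d(P1,P2) = 13.813
Closest: P1 and P2

Closest pair: (-14.6, 14.1) and (-14.0, 0.3), distance = 13.813


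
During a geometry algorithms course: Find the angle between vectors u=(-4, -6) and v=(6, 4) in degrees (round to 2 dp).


u.v = -48, |u| = sqrt(52) = 7.2111, |v| = sqrt(52) = 7.2111
cos(theta) = u.v/(|u||v|) = -48/sqrt(2704) = -0.923077
theta = acos(-0.923077) = 157.38 degrees

157.38 degrees


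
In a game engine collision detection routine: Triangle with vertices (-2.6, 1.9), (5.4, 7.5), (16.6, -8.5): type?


Side lengths squared: AB^2=95.36, BC^2=381.44, CA^2=476.8
Sorted: [95.36, 381.44, 476.8]
By sides: Scalene, By angles: Right

Scalene, Right


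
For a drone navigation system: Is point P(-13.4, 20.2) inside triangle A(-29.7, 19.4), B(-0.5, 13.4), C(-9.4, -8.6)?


Cross products: AB x AP = 121.16, BC x BP = -344.32, CA x CP = -472.64
All same sign? no

No, outside


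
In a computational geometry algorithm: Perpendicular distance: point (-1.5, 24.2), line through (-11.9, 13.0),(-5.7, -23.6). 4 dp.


|cross product| = 450.08
|line direction| = sqrt(1378) = 37.1214
Distance = 450.08/sqrt(1378) = 12.1245

12.1245


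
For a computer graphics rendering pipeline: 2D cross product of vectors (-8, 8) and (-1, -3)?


u x v = u_x*v_y - u_y*v_x = (-8)*(-3) - 8*(-1)
= 24 - (-8) = 32

32


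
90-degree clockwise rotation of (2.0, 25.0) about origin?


90° CW: (x,y) -> (y, -x)
(2,25) -> (25, -2)

(25, -2)


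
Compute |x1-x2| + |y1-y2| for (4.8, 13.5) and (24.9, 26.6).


|4.8-24.9| + |13.5-26.6| = 20.1 + 13.1 = 33.2

33.2


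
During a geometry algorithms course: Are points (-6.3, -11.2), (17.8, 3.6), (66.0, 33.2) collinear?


Cross product: (17.8-(-6.3))*(33.2-(-11.2)) - (3.6-(-11.2))*(66-(-6.3))
= 0

Yes, collinear


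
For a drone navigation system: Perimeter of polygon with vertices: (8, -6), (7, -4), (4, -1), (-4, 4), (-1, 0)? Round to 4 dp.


Sides: (8, -6)->(7, -4): sqrt(5) = 2.236068, (7, -4)->(4, -1): sqrt(18) = 4.242641, (4, -1)->(-4, 4): sqrt(89) = 9.433981, (-4, 4)->(-1, 0): sqrt(25) = 5, (-1, 0)->(8, -6): sqrt(117) = 10.816654
Sum = 31.729344
Perimeter = 31.7293

31.7293


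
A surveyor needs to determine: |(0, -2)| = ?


|u| = sqrt(0^2 + (-2)^2) = sqrt(4) = 2

2


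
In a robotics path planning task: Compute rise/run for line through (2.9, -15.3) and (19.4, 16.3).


slope = (y2-y1)/(x2-x1) = (16.3-(-15.3))/(19.4-2.9) = 31.6/16.5 = 1.9152

1.9152


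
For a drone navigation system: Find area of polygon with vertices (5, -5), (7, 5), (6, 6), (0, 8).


Shoelace sum: (5*5 - 7*(-5)) + (7*6 - 6*5) + (6*8 - 0*6) + (0*(-5) - 5*8)
= 80
Area = |80|/2 = 40

40


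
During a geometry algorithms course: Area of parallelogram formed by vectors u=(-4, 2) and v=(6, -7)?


|u x v| = |(-4)*(-7) - 2*6|
= |28 - 12| = 16

16


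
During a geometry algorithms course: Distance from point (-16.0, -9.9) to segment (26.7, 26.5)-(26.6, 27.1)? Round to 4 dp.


Project P onto AB: t = 0 (clamped to [0,1])
Closest point on segment: (26.7, 26.5)
Distance: 56.1093

56.1093


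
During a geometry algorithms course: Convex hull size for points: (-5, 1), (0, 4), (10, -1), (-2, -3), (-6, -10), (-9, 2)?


Convex hull vertices (CCW): (-9, 2), (-6, -10), (10, -1), (0, 4)
Count = 4

4


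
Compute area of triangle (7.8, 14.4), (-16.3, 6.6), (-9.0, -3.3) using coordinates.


Area = |x_A(y_B-y_C) + x_B(y_C-y_A) + x_C(y_A-y_B)|/2
= |77.22 + 288.51 + (-70.2)|/2
= 295.53/2 = 147.765

147.765


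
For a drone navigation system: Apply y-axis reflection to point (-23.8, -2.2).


Reflection over y-axis: (x,y) -> (-x,y)
(-23.8, -2.2) -> (23.8, -2.2)

(23.8, -2.2)


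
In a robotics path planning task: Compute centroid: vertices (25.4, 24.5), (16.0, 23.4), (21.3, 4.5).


Centroid = ((x_A+x_B+x_C)/3, (y_A+y_B+y_C)/3)
= ((25.4+16+21.3)/3, (24.5+23.4+4.5)/3)
= (20.9, 17.4667)

(20.9, 17.4667)


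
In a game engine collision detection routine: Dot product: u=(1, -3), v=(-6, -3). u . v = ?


u . v = u_x*v_x + u_y*v_y = 1*(-6) + (-3)*(-3)
= (-6) + 9 = 3

3


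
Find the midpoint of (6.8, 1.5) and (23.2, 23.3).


M = ((6.8+23.2)/2, (1.5+23.3)/2)
= (15, 12.4)

(15, 12.4)


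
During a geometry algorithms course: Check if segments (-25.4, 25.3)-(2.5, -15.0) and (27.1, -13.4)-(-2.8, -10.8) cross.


Cross products: d1=-1020.63, d2=111.8, d3=1036.02, d4=-96.41
d1*d2 < 0 and d3*d4 < 0? yes

Yes, they intersect


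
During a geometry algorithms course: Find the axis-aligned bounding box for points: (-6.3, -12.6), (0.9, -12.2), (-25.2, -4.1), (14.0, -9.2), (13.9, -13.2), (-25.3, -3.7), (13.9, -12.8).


x range: [-25.3, 14]
y range: [-13.2, -3.7]
Bounding box: (-25.3,-13.2) to (14,-3.7)

(-25.3,-13.2) to (14,-3.7)


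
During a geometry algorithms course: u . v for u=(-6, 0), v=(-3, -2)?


u . v = u_x*v_x + u_y*v_y = (-6)*(-3) + 0*(-2)
= 18 + 0 = 18

18


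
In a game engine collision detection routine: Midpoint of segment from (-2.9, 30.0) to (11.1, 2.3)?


M = (((-2.9)+11.1)/2, (30+2.3)/2)
= (4.1, 16.15)

(4.1, 16.15)


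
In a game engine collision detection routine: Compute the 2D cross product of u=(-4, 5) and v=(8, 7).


u x v = u_x*v_y - u_y*v_x = (-4)*7 - 5*8
= (-28) - 40 = -68

-68


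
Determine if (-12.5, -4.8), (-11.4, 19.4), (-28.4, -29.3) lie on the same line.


Cross product: ((-11.4)-(-12.5))*((-29.3)-(-4.8)) - (19.4-(-4.8))*((-28.4)-(-12.5))
= 357.83

No, not collinear


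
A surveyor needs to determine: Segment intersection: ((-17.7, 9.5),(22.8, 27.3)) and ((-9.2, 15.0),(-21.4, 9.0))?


Cross products: d1=16.1, d2=41.94, d3=71.45, d4=45.61
d1*d2 < 0 and d3*d4 < 0? no

No, they don't intersect


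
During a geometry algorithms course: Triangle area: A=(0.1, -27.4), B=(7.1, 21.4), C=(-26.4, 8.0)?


Area = |x_A(y_B-y_C) + x_B(y_C-y_A) + x_C(y_A-y_B)|/2
= |1.34 + 251.34 + 1288.32|/2
= 1541/2 = 770.5

770.5


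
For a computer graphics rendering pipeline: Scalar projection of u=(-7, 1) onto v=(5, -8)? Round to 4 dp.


u.v = -43, |v| = sqrt(89) = 9.434
Scalar projection = u.v / |v| = -43 / sqrt(89) = -4.558

-4.558


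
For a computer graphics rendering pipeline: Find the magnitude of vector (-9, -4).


|u| = sqrt((-9)^2 + (-4)^2) = sqrt(97) = 9.8489

9.8489


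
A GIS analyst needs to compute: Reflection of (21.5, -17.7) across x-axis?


Reflection over x-axis: (x,y) -> (x,-y)
(21.5, -17.7) -> (21.5, 17.7)

(21.5, 17.7)


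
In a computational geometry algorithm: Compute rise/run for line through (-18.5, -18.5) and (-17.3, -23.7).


slope = (y2-y1)/(x2-x1) = ((-23.7)-(-18.5))/((-17.3)-(-18.5)) = (-5.2)/1.2 = -4.3333

-4.3333


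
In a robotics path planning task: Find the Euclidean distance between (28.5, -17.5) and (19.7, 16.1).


dx=-8.8, dy=33.6
d^2 = (-8.8)^2 + 33.6^2 = 1206.4
d = sqrt(1206.4) = 34.7333

34.7333


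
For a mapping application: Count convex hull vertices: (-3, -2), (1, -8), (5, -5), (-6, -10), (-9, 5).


Convex hull vertices (CCW): (-9, 5), (-6, -10), (1, -8), (5, -5)
Count = 4

4


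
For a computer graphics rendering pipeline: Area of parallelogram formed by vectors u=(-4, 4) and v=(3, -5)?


|u x v| = |(-4)*(-5) - 4*3|
= |20 - 12| = 8

8


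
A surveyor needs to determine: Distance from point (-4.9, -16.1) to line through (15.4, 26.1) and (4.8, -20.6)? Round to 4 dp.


|cross product| = 500.69
|line direction| = sqrt(2293.25) = 47.8879
Distance = 500.69/sqrt(2293.25) = 10.4555

10.4555


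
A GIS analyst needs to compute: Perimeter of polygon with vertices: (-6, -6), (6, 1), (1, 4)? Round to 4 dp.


Sides: (-6, -6)->(6, 1): sqrt(193) = 13.892444, (6, 1)->(1, 4): sqrt(34) = 5.830952, (1, 4)->(-6, -6): sqrt(149) = 12.206556
Sum = 31.929952
Perimeter = 31.93

31.93


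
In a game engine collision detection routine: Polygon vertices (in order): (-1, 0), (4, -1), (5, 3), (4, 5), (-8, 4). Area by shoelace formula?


Shoelace sum: ((-1)*(-1) - 4*0) + (4*3 - 5*(-1)) + (5*5 - 4*3) + (4*4 - (-8)*5) + ((-8)*0 - (-1)*4)
= 91
Area = |91|/2 = 45.5

45.5


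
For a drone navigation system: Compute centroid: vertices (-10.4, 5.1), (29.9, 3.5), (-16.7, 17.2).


Centroid = ((x_A+x_B+x_C)/3, (y_A+y_B+y_C)/3)
= (((-10.4)+29.9+(-16.7))/3, (5.1+3.5+17.2)/3)
= (0.9333, 8.6)

(0.9333, 8.6)


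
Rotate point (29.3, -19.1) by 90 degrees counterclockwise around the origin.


90° CCW: (x,y) -> (-y, x)
(29.3,-19.1) -> (19.1, 29.3)

(19.1, 29.3)


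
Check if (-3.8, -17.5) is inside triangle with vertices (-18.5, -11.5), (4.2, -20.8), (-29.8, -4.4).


Cross products: AB x AP = 0.51, BC x BP = 19, CA x CP = 36.57
All same sign? yes

Yes, inside


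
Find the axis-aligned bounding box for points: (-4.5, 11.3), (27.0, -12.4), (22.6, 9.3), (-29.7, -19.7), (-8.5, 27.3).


x range: [-29.7, 27]
y range: [-19.7, 27.3]
Bounding box: (-29.7,-19.7) to (27,27.3)

(-29.7,-19.7) to (27,27.3)


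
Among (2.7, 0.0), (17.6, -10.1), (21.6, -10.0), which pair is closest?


d(P0,P1) = 18.0006, d(P0,P2) = 21.3825, d(P1,P2) = 4.0012
Closest: P1 and P2

Closest pair: (17.6, -10.1) and (21.6, -10.0), distance = 4.0012


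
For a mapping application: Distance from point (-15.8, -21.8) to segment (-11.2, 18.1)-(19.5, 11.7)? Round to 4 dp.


Project P onto AB: t = 0.1161 (clamped to [0,1])
Closest point on segment: (-7.6369, 17.3572)
Distance: 39.999

39.999


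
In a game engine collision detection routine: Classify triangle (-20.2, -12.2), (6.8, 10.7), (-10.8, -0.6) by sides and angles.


Side lengths squared: AB^2=1253.41, BC^2=437.45, CA^2=222.92
Sorted: [222.92, 437.45, 1253.41]
By sides: Scalene, By angles: Obtuse

Scalene, Obtuse


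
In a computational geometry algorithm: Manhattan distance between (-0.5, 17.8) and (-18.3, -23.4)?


|(-0.5)-(-18.3)| + |17.8-(-23.4)| = 17.8 + 41.2 = 59

59


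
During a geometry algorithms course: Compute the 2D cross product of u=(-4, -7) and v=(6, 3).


u x v = u_x*v_y - u_y*v_x = (-4)*3 - (-7)*6
= (-12) - (-42) = 30

30


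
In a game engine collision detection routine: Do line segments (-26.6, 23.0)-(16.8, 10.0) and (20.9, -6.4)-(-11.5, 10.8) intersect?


Cross products: d1=-135.56, d2=-460.84, d3=-658.46, d4=-333.18
d1*d2 < 0 and d3*d4 < 0? no

No, they don't intersect


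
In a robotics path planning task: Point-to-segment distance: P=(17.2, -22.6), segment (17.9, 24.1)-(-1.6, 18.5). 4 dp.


Project P onto AB: t = 0.6685 (clamped to [0,1])
Closest point on segment: (4.8638, 20.3563)
Distance: 44.6925

44.6925


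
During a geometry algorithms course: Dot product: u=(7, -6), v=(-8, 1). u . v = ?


u . v = u_x*v_x + u_y*v_y = 7*(-8) + (-6)*1
= (-56) + (-6) = -62

-62


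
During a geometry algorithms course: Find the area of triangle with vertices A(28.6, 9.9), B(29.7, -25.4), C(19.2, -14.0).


Area = |x_A(y_B-y_C) + x_B(y_C-y_A) + x_C(y_A-y_B)|/2
= |(-326.04) + (-709.83) + 677.76|/2
= 358.11/2 = 179.055

179.055


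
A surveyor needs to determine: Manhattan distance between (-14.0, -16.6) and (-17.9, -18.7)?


|(-14)-(-17.9)| + |(-16.6)-(-18.7)| = 3.9 + 2.1 = 6

6


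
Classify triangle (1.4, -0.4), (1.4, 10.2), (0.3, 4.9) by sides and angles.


Side lengths squared: AB^2=112.36, BC^2=29.3, CA^2=29.3
Sorted: [29.3, 29.3, 112.36]
By sides: Isosceles, By angles: Obtuse

Isosceles, Obtuse


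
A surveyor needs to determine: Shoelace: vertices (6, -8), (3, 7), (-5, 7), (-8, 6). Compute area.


Shoelace sum: (6*7 - 3*(-8)) + (3*7 - (-5)*7) + ((-5)*6 - (-8)*7) + ((-8)*(-8) - 6*6)
= 176
Area = |176|/2 = 88

88


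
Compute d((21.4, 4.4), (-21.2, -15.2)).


dx=-42.6, dy=-19.6
d^2 = (-42.6)^2 + (-19.6)^2 = 2198.92
d = sqrt(2198.92) = 46.8926

46.8926


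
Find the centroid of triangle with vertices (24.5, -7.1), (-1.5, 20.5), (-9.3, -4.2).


Centroid = ((x_A+x_B+x_C)/3, (y_A+y_B+y_C)/3)
= ((24.5+(-1.5)+(-9.3))/3, ((-7.1)+20.5+(-4.2))/3)
= (4.5667, 3.0667)

(4.5667, 3.0667)


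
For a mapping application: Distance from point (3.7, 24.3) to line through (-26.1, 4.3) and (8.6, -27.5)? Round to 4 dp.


|cross product| = 1641.64
|line direction| = sqrt(2215.33) = 47.0673
Distance = 1641.64/sqrt(2215.33) = 34.8786

34.8786


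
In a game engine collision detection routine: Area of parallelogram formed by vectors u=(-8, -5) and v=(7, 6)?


|u x v| = |(-8)*6 - (-5)*7|
= |(-48) - (-35)| = 13

13


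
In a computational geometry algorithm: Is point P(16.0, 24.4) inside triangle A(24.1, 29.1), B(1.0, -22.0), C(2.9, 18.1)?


Cross products: AB x AP = -305.34, BC x BP = -513.34, CA x CP = -10.54
All same sign? yes

Yes, inside


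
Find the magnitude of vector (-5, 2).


|u| = sqrt((-5)^2 + 2^2) = sqrt(29) = 5.3852

5.3852


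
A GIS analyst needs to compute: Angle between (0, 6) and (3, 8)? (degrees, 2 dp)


u.v = 48, |u| = sqrt(36) = 6, |v| = sqrt(73) = 8.544
cos(theta) = u.v/(|u||v|) = 48/sqrt(2628) = 0.936329
theta = acos(0.936329) = 20.56 degrees

20.56 degrees


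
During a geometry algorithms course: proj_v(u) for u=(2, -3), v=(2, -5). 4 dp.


u.v = 19, |v| = sqrt(29) = 5.3852
Scalar projection = u.v / |v| = 19 / sqrt(29) = 3.5282

3.5282


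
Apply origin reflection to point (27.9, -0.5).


Reflection over origin: (x,y) -> (-x,-y)
(27.9, -0.5) -> (-27.9, 0.5)

(-27.9, 0.5)


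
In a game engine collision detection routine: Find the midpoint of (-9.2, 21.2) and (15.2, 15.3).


M = (((-9.2)+15.2)/2, (21.2+15.3)/2)
= (3, 18.25)

(3, 18.25)


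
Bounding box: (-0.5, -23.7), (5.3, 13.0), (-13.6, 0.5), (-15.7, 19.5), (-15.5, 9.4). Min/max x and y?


x range: [-15.7, 5.3]
y range: [-23.7, 19.5]
Bounding box: (-15.7,-23.7) to (5.3,19.5)

(-15.7,-23.7) to (5.3,19.5)


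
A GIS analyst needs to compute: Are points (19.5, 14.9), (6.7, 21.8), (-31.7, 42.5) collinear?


Cross product: (6.7-19.5)*(42.5-14.9) - (21.8-14.9)*((-31.7)-19.5)
= 0

Yes, collinear


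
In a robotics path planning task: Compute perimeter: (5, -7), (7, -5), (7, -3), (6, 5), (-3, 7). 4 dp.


Sides: (5, -7)->(7, -5): sqrt(8) = 2.828427, (7, -5)->(7, -3): sqrt(4) = 2, (7, -3)->(6, 5): sqrt(65) = 8.062258, (6, 5)->(-3, 7): sqrt(85) = 9.219544, (-3, 7)->(5, -7): sqrt(260) = 16.124515
Sum = 38.234744
Perimeter = 38.2347

38.2347


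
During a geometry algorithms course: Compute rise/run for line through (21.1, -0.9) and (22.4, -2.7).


slope = (y2-y1)/(x2-x1) = ((-2.7)-(-0.9))/(22.4-21.1) = (-1.8)/1.3 = -1.3846

-1.3846


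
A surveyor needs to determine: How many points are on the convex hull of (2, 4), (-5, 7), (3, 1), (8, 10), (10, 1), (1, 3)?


Convex hull vertices (CCW): (-5, 7), (3, 1), (10, 1), (8, 10)
Count = 4

4


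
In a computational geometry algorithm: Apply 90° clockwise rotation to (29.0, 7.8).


90° CW: (x,y) -> (y, -x)
(29,7.8) -> (7.8, -29)

(7.8, -29)


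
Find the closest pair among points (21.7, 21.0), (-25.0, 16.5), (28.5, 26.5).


d(P0,P1) = 46.9163, d(P0,P2) = 8.7459, d(P1,P2) = 54.4266
Closest: P0 and P2

Closest pair: (21.7, 21.0) and (28.5, 26.5), distance = 8.7459


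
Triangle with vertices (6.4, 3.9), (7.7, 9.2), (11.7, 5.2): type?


Side lengths squared: AB^2=29.78, BC^2=32, CA^2=29.78
Sorted: [29.78, 29.78, 32]
By sides: Isosceles, By angles: Acute

Isosceles, Acute


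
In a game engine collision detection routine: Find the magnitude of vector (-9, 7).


|u| = sqrt((-9)^2 + 7^2) = sqrt(130) = 11.4018

11.4018


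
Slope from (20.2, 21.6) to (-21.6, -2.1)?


slope = (y2-y1)/(x2-x1) = ((-2.1)-21.6)/((-21.6)-20.2) = (-23.7)/(-41.8) = 0.567

0.567


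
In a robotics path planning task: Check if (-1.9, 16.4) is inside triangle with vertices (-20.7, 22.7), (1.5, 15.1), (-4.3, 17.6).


Cross products: AB x AP = 3.02, BC x BP = 0.96, CA x CP = 7.44
All same sign? yes

Yes, inside


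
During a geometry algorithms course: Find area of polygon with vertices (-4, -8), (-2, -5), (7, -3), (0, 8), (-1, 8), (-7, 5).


Shoelace sum: ((-4)*(-5) - (-2)*(-8)) + ((-2)*(-3) - 7*(-5)) + (7*8 - 0*(-3)) + (0*8 - (-1)*8) + ((-1)*5 - (-7)*8) + ((-7)*(-8) - (-4)*5)
= 236
Area = |236|/2 = 118

118


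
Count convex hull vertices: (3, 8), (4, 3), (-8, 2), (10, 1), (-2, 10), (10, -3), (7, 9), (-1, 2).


Convex hull vertices (CCW): (-8, 2), (10, -3), (10, 1), (7, 9), (-2, 10)
Count = 5

5


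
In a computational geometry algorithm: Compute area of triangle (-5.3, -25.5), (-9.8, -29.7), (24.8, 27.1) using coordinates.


Area = |x_A(y_B-y_C) + x_B(y_C-y_A) + x_C(y_A-y_B)|/2
= |301.04 + (-515.48) + 104.16|/2
= 110.28/2 = 55.14

55.14


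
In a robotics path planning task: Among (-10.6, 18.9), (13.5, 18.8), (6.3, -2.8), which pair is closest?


d(P0,P1) = 24.1002, d(P0,P2) = 27.5045, d(P1,P2) = 22.7684
Closest: P1 and P2

Closest pair: (13.5, 18.8) and (6.3, -2.8), distance = 22.7684


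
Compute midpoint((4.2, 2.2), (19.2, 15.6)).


M = ((4.2+19.2)/2, (2.2+15.6)/2)
= (11.7, 8.9)

(11.7, 8.9)


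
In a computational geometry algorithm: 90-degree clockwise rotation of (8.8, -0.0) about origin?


90° CW: (x,y) -> (y, -x)
(8.8,0) -> (0, -8.8)

(0, -8.8)


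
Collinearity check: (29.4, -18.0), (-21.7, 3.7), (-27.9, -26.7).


Cross product: ((-21.7)-29.4)*((-26.7)-(-18)) - (3.7-(-18))*((-27.9)-29.4)
= 1687.98

No, not collinear


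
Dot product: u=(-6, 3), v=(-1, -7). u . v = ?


u . v = u_x*v_x + u_y*v_y = (-6)*(-1) + 3*(-7)
= 6 + (-21) = -15

-15


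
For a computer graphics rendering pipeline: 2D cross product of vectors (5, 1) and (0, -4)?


u x v = u_x*v_y - u_y*v_x = 5*(-4) - 1*0
= (-20) - 0 = -20

-20


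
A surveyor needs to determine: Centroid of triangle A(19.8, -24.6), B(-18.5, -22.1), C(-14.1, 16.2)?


Centroid = ((x_A+x_B+x_C)/3, (y_A+y_B+y_C)/3)
= ((19.8+(-18.5)+(-14.1))/3, ((-24.6)+(-22.1)+16.2)/3)
= (-4.2667, -10.1667)

(-4.2667, -10.1667)


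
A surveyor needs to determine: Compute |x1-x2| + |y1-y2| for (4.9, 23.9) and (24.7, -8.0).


|4.9-24.7| + |23.9-(-8)| = 19.8 + 31.9 = 51.7

51.7


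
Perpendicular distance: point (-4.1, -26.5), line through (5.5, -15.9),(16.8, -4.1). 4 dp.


|cross product| = 6.5
|line direction| = sqrt(266.93) = 16.338
Distance = 6.5/sqrt(266.93) = 0.3978

0.3978


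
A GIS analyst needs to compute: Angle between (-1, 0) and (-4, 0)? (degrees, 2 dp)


u.v = 4, |u| = sqrt(1) = 1, |v| = sqrt(16) = 4
cos(theta) = u.v/(|u||v|) = 4/sqrt(16) = 1
theta = acos(1) = 0 degrees

0 degrees


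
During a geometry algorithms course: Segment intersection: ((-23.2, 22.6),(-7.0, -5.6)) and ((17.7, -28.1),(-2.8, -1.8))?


Cross products: d1=36.32, d2=188.36, d3=332.04, d4=180
d1*d2 < 0 and d3*d4 < 0? no

No, they don't intersect


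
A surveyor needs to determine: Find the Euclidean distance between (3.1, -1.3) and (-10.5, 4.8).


dx=-13.6, dy=6.1
d^2 = (-13.6)^2 + 6.1^2 = 222.17
d = sqrt(222.17) = 14.9054

14.9054


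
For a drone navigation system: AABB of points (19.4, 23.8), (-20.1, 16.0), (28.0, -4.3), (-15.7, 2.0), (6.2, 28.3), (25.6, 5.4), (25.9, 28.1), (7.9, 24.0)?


x range: [-20.1, 28]
y range: [-4.3, 28.3]
Bounding box: (-20.1,-4.3) to (28,28.3)

(-20.1,-4.3) to (28,28.3)


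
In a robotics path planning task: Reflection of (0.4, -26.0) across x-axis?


Reflection over x-axis: (x,y) -> (x,-y)
(0.4, -26) -> (0.4, 26)

(0.4, 26)


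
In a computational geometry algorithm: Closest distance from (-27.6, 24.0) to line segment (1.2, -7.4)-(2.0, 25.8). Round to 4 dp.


Project P onto AB: t = 0.9243 (clamped to [0,1])
Closest point on segment: (1.9395, 23.2882)
Distance: 29.548

29.548


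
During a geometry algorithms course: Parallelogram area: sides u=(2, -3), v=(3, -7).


|u x v| = |2*(-7) - (-3)*3|
= |(-14) - (-9)| = 5

5


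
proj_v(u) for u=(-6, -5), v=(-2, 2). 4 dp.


u.v = 2, |v| = sqrt(8) = 2.8284
Scalar projection = u.v / |v| = 2 / sqrt(8) = 0.7071

0.7071


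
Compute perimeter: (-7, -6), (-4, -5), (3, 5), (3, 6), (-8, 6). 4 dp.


Sides: (-7, -6)->(-4, -5): sqrt(10) = 3.162278, (-4, -5)->(3, 5): sqrt(149) = 12.206556, (3, 5)->(3, 6): sqrt(1) = 1, (3, 6)->(-8, 6): sqrt(121) = 11, (-8, 6)->(-7, -6): sqrt(145) = 12.041595
Sum = 39.410429
Perimeter = 39.4104

39.4104


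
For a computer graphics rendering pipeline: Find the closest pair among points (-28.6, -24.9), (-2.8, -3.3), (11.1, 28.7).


d(P0,P1) = 33.6482, d(P0,P2) = 66.7012, d(P1,P2) = 34.8885
Closest: P0 and P1

Closest pair: (-28.6, -24.9) and (-2.8, -3.3), distance = 33.6482


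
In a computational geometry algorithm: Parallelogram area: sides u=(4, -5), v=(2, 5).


|u x v| = |4*5 - (-5)*2|
= |20 - (-10)| = 30

30


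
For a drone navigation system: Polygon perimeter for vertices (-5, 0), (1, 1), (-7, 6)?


Sides: (-5, 0)->(1, 1): sqrt(37) = 6.082763, (1, 1)->(-7, 6): sqrt(89) = 9.433981, (-7, 6)->(-5, 0): sqrt(40) = 6.324555
Sum = 21.841299
Perimeter = 21.8413

21.8413


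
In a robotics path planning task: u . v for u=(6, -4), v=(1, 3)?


u . v = u_x*v_x + u_y*v_y = 6*1 + (-4)*3
= 6 + (-12) = -6

-6


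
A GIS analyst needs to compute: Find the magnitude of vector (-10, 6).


|u| = sqrt((-10)^2 + 6^2) = sqrt(136) = 11.6619

11.6619


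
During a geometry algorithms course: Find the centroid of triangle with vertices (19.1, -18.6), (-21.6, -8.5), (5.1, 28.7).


Centroid = ((x_A+x_B+x_C)/3, (y_A+y_B+y_C)/3)
= ((19.1+(-21.6)+5.1)/3, ((-18.6)+(-8.5)+28.7)/3)
= (0.8667, 0.5333)

(0.8667, 0.5333)


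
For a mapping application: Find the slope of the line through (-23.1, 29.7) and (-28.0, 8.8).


slope = (y2-y1)/(x2-x1) = (8.8-29.7)/((-28)-(-23.1)) = (-20.9)/(-4.9) = 4.2653

4.2653


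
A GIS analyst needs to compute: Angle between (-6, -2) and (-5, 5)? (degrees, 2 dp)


u.v = 20, |u| = sqrt(40) = 6.3246, |v| = sqrt(50) = 7.0711
cos(theta) = u.v/(|u||v|) = 20/sqrt(2000) = 0.447214
theta = acos(0.447214) = 63.43 degrees

63.43 degrees


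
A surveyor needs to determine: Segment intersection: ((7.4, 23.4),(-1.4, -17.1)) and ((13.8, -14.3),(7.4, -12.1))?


Cross products: d1=-227.2, d2=51.36, d3=590.96, d4=312.4
d1*d2 < 0 and d3*d4 < 0? no

No, they don't intersect


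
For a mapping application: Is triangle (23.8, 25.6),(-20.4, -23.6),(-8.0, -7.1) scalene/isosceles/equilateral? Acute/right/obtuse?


Side lengths squared: AB^2=4374.28, BC^2=426.01, CA^2=2080.53
Sorted: [426.01, 2080.53, 4374.28]
By sides: Scalene, By angles: Obtuse

Scalene, Obtuse


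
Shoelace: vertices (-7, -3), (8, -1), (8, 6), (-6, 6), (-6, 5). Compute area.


Shoelace sum: ((-7)*(-1) - 8*(-3)) + (8*6 - 8*(-1)) + (8*6 - (-6)*6) + ((-6)*5 - (-6)*6) + ((-6)*(-3) - (-7)*5)
= 230
Area = |230|/2 = 115

115


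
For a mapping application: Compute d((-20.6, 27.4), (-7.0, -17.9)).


dx=13.6, dy=-45.3
d^2 = 13.6^2 + (-45.3)^2 = 2237.05
d = sqrt(2237.05) = 47.2975

47.2975


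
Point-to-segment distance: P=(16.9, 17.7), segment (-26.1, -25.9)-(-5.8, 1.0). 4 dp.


Project P onto AB: t = 1 (clamped to [0,1])
Closest point on segment: (-5.8, 1)
Distance: 28.1812

28.1812


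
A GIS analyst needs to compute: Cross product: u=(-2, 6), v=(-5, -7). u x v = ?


u x v = u_x*v_y - u_y*v_x = (-2)*(-7) - 6*(-5)
= 14 - (-30) = 44

44


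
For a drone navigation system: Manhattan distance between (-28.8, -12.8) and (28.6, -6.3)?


|(-28.8)-28.6| + |(-12.8)-(-6.3)| = 57.4 + 6.5 = 63.9

63.9


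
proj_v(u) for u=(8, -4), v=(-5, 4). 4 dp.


u.v = -56, |v| = sqrt(41) = 6.4031
Scalar projection = u.v / |v| = -56 / sqrt(41) = -8.7457

-8.7457


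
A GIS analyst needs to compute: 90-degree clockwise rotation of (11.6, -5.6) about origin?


90° CW: (x,y) -> (y, -x)
(11.6,-5.6) -> (-5.6, -11.6)

(-5.6, -11.6)


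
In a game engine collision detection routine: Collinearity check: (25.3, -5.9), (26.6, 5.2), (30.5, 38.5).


Cross product: (26.6-25.3)*(38.5-(-5.9)) - (5.2-(-5.9))*(30.5-25.3)
= 0

Yes, collinear


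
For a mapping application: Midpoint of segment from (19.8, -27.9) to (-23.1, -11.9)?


M = ((19.8+(-23.1))/2, ((-27.9)+(-11.9))/2)
= (-1.65, -19.9)

(-1.65, -19.9)


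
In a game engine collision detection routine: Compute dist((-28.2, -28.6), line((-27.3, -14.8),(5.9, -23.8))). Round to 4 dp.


|cross product| = 466.26
|line direction| = sqrt(1183.24) = 34.3983
Distance = 466.26/sqrt(1183.24) = 13.5548

13.5548


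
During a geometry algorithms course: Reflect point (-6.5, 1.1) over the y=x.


Reflection over y=x: (x,y) -> (y,x)
(-6.5, 1.1) -> (1.1, -6.5)

(1.1, -6.5)


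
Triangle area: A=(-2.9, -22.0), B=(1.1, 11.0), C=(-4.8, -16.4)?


Area = |x_A(y_B-y_C) + x_B(y_C-y_A) + x_C(y_A-y_B)|/2
= |(-79.46) + 6.16 + 158.4|/2
= 85.1/2 = 42.55

42.55


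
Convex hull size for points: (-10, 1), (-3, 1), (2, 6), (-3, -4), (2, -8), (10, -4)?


Convex hull vertices (CCW): (-10, 1), (2, -8), (10, -4), (2, 6)
Count = 4

4


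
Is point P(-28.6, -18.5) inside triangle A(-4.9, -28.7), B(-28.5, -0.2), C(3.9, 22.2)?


Cross products: AB x AP = 434.73, BC x BP = -590.68, CA x CP = -1296.09
All same sign? no

No, outside


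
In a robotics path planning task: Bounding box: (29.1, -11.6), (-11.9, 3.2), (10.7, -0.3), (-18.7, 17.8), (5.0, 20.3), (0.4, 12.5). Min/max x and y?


x range: [-18.7, 29.1]
y range: [-11.6, 20.3]
Bounding box: (-18.7,-11.6) to (29.1,20.3)

(-18.7,-11.6) to (29.1,20.3)


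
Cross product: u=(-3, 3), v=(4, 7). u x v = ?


u x v = u_x*v_y - u_y*v_x = (-3)*7 - 3*4
= (-21) - 12 = -33

-33


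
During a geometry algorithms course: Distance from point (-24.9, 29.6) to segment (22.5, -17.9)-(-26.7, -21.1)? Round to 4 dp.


Project P onto AB: t = 0.8968 (clamped to [0,1])
Closest point on segment: (-21.6239, -20.7698)
Distance: 50.4763

50.4763


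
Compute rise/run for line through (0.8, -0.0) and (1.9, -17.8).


slope = (y2-y1)/(x2-x1) = ((-17.8)-0)/(1.9-0.8) = (-17.8)/1.1 = -16.1818

-16.1818


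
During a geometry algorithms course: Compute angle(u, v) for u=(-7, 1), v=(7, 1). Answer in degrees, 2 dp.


u.v = -48, |u| = sqrt(50) = 7.0711, |v| = sqrt(50) = 7.0711
cos(theta) = u.v/(|u||v|) = -48/sqrt(2500) = -0.96
theta = acos(-0.96) = 163.74 degrees

163.74 degrees


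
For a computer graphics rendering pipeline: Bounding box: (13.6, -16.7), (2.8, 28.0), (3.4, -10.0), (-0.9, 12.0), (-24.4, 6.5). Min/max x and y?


x range: [-24.4, 13.6]
y range: [-16.7, 28]
Bounding box: (-24.4,-16.7) to (13.6,28)

(-24.4,-16.7) to (13.6,28)


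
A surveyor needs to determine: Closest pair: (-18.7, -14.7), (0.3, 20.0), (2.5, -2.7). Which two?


d(P0,P1) = 39.5612, d(P0,P2) = 24.3606, d(P1,P2) = 22.8064
Closest: P1 and P2

Closest pair: (0.3, 20.0) and (2.5, -2.7), distance = 22.8064


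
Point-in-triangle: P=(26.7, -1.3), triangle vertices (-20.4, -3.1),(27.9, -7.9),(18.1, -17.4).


Cross products: AB x AP = 313.02, BC x BP = -76.08, CA x CP = -742.83
All same sign? no

No, outside


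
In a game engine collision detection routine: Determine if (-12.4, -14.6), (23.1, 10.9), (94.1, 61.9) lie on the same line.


Cross product: (23.1-(-12.4))*(61.9-(-14.6)) - (10.9-(-14.6))*(94.1-(-12.4))
= 0

Yes, collinear


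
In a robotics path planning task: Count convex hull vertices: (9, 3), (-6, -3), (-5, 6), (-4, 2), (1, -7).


Convex hull vertices (CCW): (-6, -3), (1, -7), (9, 3), (-5, 6)
Count = 4

4


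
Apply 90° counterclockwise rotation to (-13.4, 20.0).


90° CCW: (x,y) -> (-y, x)
(-13.4,20) -> (-20, -13.4)

(-20, -13.4)


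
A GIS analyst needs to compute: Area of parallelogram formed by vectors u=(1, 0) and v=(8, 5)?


|u x v| = |1*5 - 0*8|
= |5 - 0| = 5

5


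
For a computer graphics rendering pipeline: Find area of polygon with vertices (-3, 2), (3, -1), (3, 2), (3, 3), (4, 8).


Shoelace sum: ((-3)*(-1) - 3*2) + (3*2 - 3*(-1)) + (3*3 - 3*2) + (3*8 - 4*3) + (4*2 - (-3)*8)
= 53
Area = |53|/2 = 26.5

26.5


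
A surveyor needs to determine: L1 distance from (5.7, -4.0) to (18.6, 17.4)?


|5.7-18.6| + |(-4)-17.4| = 12.9 + 21.4 = 34.3

34.3


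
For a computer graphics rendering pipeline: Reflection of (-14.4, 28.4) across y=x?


Reflection over y=x: (x,y) -> (y,x)
(-14.4, 28.4) -> (28.4, -14.4)

(28.4, -14.4)


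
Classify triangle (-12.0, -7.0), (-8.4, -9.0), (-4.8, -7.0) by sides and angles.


Side lengths squared: AB^2=16.96, BC^2=16.96, CA^2=51.84
Sorted: [16.96, 16.96, 51.84]
By sides: Isosceles, By angles: Obtuse

Isosceles, Obtuse


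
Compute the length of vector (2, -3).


|u| = sqrt(2^2 + (-3)^2) = sqrt(13) = 3.6056

3.6056


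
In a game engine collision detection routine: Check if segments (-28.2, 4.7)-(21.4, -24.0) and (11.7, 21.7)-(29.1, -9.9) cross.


Cross products: d1=-1556.64, d2=-488.66, d3=1988.33, d4=920.35
d1*d2 < 0 and d3*d4 < 0? no

No, they don't intersect


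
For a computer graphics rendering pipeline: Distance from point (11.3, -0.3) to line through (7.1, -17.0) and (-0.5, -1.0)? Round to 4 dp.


|cross product| = 194.12
|line direction| = sqrt(313.76) = 17.7133
Distance = 194.12/sqrt(313.76) = 10.959

10.959


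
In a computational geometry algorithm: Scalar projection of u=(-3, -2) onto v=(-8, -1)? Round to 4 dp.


u.v = 26, |v| = sqrt(65) = 8.0623
Scalar projection = u.v / |v| = 26 / sqrt(65) = 3.2249

3.2249
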